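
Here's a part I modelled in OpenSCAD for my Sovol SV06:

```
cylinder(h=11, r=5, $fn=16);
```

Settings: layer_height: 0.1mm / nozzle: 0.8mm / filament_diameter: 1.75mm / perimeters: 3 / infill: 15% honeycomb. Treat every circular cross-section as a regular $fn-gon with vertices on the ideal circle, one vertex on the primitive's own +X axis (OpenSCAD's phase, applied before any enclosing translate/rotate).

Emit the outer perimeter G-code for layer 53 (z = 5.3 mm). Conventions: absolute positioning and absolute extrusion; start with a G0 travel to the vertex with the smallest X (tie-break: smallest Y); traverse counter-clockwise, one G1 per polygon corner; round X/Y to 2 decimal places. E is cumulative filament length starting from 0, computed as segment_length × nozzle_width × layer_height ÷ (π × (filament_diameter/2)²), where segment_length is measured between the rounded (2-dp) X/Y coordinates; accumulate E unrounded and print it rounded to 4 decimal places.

At z = 5.3 mm: the r=5 cylinder gives a regular 16-gon of circumradius 5 (constant along its height). The outline is a single polygon with 16 vertices. Extrusion per mm of travel: 0.8 × 0.1 / (π × 0.875²) = 0.033260. Accumulating E over each segment gives final E = 1.0385.

G0 X-5.00 Y0.00 Z5.30
G1 X-4.62 Y-1.91 E0.0648
G1 X-3.54 Y-3.54 E0.1298
G1 X-1.91 Y-4.62 E0.1948
G1 X0.00 Y-5.00 E0.2596
G1 X1.91 Y-4.62 E0.3244
G1 X3.54 Y-3.54 E0.3894
G1 X4.62 Y-1.91 E0.4545
G1 X5.00 Y0.00 E0.5192
G1 X4.62 Y1.91 E0.5840
G1 X3.54 Y3.54 E0.6490
G1 X1.91 Y4.62 E0.7141
G1 X0.00 Y5.00 E0.7788
G1 X-1.91 Y4.62 E0.8436
G1 X-3.54 Y3.54 E0.9086
G1 X-4.62 Y1.91 E0.9737
G1 X-5.00 Y0.00 E1.0385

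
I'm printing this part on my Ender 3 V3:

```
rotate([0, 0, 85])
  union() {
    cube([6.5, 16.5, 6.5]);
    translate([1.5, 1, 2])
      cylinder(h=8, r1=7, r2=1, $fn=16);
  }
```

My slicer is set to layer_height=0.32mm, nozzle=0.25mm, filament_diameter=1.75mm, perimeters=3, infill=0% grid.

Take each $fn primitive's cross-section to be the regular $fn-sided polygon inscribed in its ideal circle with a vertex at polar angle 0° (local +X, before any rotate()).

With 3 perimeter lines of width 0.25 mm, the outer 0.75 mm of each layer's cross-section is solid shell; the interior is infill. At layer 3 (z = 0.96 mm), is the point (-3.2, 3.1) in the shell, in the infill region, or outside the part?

infill

At z = 0.96 mm: the cube is present — its section is the full 6.5×16.5 rectangle; the cone at (1.5, 1) is absent (z outside [2, 10]); Combining (union): only the 6.5×16.5 cube is present, so the union is just that shape — 1 connected region; (rotated 85° about Z; rotation is an isometry so areas/perimeters/island counts are preserved). Overall, the cross-section is a single solid region. Undo the 85° rotation: the query point maps to (2.809, 3.458) in the un-rotated model frame. The nearest boundary edge runs (0.00, 16.50)→(0.00, 0.00); distance from the point to it = 2.81 mm. The point is inside the cross-section and 2.81 mm from the nearest boundary — more than the 0.75 mm shell width (3 × 0.25), so it's in the infill interior.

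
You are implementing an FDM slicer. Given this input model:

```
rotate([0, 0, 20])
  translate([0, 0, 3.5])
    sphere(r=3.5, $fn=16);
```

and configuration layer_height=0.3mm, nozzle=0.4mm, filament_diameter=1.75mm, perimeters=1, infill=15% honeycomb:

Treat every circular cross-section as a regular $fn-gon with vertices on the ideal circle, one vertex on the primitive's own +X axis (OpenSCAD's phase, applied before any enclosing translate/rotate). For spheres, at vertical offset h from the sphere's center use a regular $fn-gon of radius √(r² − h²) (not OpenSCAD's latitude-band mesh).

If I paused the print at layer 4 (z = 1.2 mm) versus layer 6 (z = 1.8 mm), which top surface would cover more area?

layer 6 (z = 1.8 mm)

Layer 4 (z = 1.2): the r=3.5 sphere slices to a regular 16-gon of circumradius 2.638 (√(r²−h²) with h=2.3 from center) (area = (16/2)·2.638²·sin(360°/16) = 21.31 mm²); (whole slice rotated 20° about Z — lengths, areas and connectivity unchanged). So its area = 21.31 mm². Layer 6 (z = 1.8): the r=3.5 sphere slices to a regular 16-gon of circumradius 3.059 (√(r²−h²) with h=1.7 from center) (area = (16/2)·3.059²·sin(360°/16) = 28.66 mm²); (whole slice rotated 20° about Z — lengths, areas and connectivity unchanged). So its area = 28.66 mm². Layer 6 is larger (28.66 vs 21.31 mm²).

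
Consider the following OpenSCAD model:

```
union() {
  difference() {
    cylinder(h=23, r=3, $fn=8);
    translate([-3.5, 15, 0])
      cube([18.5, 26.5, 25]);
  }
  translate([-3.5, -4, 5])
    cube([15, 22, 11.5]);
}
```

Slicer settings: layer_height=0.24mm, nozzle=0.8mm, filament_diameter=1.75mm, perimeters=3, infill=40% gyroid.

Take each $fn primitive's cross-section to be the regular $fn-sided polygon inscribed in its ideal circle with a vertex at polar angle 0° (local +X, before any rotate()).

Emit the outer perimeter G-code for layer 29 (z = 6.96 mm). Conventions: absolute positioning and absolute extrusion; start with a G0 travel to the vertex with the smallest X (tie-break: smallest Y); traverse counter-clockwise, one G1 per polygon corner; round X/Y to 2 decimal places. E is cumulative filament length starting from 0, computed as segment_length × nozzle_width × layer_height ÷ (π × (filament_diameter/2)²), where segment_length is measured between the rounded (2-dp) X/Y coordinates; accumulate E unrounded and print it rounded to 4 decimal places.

G0 X-3.50 Y-4.00 Z6.96
G1 X11.50 Y-4.00 E1.1974
G1 X11.50 Y18.00 E2.9535
G1 X-3.50 Y18.00 E4.1509
G1 X-3.50 Y-4.00 E5.9070

At z = 6.96 mm: the r=3 cylinder contributes a regular 8-gon of circumradius 3; the cube at (-3.5, 15) is present — its section is the full 18.5×26.5 rectangle; Subtracting the remaining from the first: starting from the r=3 cylinder, the 18.5×26.5 cube at (-3.5, 15) misses the remaining region (no effect) — 1 connected region; the cube at (-3.5, -4) is present — its section is the full 15×22 rectangle; Taking the union: the result so far lies entirely inside the 15×22 cube at (-3.5, -4), so the union is just the 15×22 cube at (-3.5, -4) — 1 connected region. The outline is a single polygon with 4 vertices. Extrusion per mm of travel: 0.8 × 0.24 / (π × 0.875²) = 0.079824. Accumulating E over each segment gives final E = 5.9070.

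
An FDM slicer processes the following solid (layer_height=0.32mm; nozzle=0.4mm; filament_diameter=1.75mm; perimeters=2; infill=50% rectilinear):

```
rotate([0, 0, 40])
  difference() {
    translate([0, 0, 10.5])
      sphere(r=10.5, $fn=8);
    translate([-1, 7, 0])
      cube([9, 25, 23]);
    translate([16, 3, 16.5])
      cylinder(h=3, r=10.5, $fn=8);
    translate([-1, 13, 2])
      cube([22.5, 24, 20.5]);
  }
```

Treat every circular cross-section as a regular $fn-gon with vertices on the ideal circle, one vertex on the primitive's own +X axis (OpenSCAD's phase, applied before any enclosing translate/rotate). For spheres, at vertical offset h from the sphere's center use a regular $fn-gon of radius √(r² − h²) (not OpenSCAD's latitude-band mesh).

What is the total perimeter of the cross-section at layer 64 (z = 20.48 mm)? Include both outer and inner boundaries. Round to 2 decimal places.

19.98 mm

At z = 20.48 mm: the r=10.5 sphere contributes a regular 8-gon of circumradius √(10.5²−9.98²) = 3.263 (perimeter = 2·8·3.263·sin(180°/8) = 19.98 mm); the 9×25 cube at (-1, 7) contributes its full rectangle (perimeter 68.00 mm); the cylinder at (16, 3) is absent (z outside [16.5, 19.5]); the cube at (-1, 13) (footprint 22.5×24) is included at this height (perimeter 93.00 mm); Taking the first minus the rest: starting from the r=10.5 sphere, the 9×25 cube at (-1, 7) misses the remaining region (no effect); the 22.5×24 cube at (-1, 13) misses the remaining region (no effect) — boundary = 19.98 mm; (whole slice rotated 40° about Z — lengths, areas and connectivity unchanged). Overall, the cross-section is a single solid region. Total boundary length (outer) = 19.98 mm.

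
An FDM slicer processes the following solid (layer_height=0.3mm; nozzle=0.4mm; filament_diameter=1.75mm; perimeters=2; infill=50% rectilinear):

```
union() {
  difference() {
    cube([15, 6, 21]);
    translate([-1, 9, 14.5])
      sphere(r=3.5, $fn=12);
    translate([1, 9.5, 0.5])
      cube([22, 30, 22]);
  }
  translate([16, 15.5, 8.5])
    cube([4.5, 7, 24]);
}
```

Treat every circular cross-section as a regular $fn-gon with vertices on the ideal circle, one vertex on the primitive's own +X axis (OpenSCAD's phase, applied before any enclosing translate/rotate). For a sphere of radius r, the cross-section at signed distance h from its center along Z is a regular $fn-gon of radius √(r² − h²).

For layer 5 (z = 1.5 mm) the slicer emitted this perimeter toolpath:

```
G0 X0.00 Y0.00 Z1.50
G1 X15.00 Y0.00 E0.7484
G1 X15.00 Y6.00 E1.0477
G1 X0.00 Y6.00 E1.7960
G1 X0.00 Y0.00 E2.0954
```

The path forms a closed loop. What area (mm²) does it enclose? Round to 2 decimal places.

Apply the shoelace formula to the sequence of (X, Y) vertices; enclosed area = 90.00 mm².

90.00 mm²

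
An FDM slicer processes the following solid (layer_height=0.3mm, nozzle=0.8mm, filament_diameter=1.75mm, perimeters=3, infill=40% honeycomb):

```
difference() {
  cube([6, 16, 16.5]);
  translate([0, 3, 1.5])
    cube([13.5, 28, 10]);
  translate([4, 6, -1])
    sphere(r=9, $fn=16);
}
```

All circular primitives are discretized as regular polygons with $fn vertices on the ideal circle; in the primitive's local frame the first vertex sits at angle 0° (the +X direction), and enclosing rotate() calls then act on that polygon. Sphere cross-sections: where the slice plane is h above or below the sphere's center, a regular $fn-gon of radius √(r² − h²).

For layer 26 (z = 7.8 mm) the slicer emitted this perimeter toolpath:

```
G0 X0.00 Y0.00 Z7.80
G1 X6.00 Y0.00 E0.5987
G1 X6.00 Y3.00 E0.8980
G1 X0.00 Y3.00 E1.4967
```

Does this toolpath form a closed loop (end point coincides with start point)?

Start point (G0): (0.00, 0.00). End point (last G1): the path does not return to the start — open.

no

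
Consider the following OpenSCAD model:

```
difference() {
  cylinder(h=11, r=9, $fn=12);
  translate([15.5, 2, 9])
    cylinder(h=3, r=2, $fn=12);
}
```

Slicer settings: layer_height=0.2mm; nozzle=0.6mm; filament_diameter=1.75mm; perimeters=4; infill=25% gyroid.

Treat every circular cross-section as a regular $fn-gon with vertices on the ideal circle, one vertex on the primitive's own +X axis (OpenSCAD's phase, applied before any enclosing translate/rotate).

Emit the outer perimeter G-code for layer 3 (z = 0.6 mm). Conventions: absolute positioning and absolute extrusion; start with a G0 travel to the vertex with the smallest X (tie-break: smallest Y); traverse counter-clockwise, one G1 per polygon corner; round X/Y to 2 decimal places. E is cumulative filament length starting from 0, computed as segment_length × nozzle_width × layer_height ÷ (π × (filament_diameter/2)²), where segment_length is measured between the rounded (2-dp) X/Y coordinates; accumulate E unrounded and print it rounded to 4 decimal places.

G0 X-9.00 Y0.00 Z0.60
G1 X-7.79 Y-4.50 E0.2325
G1 X-4.50 Y-7.79 E0.4646
G1 X0.00 Y-9.00 E0.6971
G1 X4.50 Y-7.79 E0.9296
G1 X7.79 Y-4.50 E1.1617
G1 X9.00 Y0.00 E1.3942
G1 X7.79 Y4.50 E1.6267
G1 X4.50 Y7.79 E1.8588
G1 X0.00 Y9.00 E2.0913
G1 X-4.50 Y7.79 E2.3237
G1 X-7.79 Y4.50 E2.5559
G1 X-9.00 Y0.00 E2.7884

At z = 0.6 mm: the r=9 cylinder gives a regular 12-gon of circumradius 9 (constant along its height); the cylinder at (15.5, 2) is absent (z outside [9, 12]); After the difference (first − rest): none of the subtracted shapes is present at this height, so the r=9 cylinder is unchanged — 1 connected region. The outline is a single polygon with 12 vertices. Extrusion per mm of travel: 0.6 × 0.2 / (π × 0.875²) = 0.049890. Accumulating E over each segment gives final E = 2.7884.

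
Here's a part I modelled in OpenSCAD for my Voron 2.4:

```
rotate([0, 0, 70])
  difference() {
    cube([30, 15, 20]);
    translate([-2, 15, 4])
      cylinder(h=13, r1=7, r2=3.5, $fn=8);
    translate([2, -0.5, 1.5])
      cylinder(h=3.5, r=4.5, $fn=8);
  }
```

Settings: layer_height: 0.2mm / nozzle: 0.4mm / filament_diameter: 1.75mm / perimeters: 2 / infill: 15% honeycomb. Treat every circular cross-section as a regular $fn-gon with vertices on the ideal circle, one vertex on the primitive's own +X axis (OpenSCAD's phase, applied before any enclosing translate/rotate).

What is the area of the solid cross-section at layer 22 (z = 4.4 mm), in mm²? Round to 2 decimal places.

At z = 4.4 mm: the 30×15 cube contributes its full rectangle (area 450.00 mm²); the cone at (-2, 15): at t=0.031 of its height the radius interpolates to r₁+(r₂−r₁)t = 6.892, giving a regular 8-gon of that circumradius (area = (8/2)·6.892²·sin(360°/8) = 134.36 mm²); the cylinder at (2, -0.5): section is a regular 8-gon, circumradius r=4.5 (area = (8/2)·4.500²·sin(360°/8) = 57.28 mm²); Taking the first minus the rest: starting from the 30×15 cube (450.00 mm²), the cone at (-2, 15) partially overlaps it — only the 20.63 mm² overlap (of its 134.36 mm²) is removed, clipping the outline; the r=4.5 cylinder at (2, -0.5) partially overlaps it — only the 19.29 mm² overlap (of its 57.28 mm²) is removed, clipping the outline — area = 410.07 mm²; (whole slice rotated 70° about Z — lengths, areas and connectivity unchanged). Overall, the cross-section is a single solid region. Net area = 410.07 mm².

410.07 mm²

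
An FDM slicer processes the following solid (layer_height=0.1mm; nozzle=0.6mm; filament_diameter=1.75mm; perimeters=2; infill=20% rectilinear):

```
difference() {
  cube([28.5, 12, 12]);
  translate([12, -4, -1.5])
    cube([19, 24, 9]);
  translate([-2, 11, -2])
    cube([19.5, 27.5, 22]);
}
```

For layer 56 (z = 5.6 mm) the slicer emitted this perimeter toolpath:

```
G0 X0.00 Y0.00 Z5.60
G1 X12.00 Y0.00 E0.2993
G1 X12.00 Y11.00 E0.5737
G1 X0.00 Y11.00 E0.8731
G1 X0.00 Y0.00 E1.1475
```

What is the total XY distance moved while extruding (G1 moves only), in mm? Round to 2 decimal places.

Sum the Euclidean lengths of each G1 segment: total = 46.00 mm.

46.00 mm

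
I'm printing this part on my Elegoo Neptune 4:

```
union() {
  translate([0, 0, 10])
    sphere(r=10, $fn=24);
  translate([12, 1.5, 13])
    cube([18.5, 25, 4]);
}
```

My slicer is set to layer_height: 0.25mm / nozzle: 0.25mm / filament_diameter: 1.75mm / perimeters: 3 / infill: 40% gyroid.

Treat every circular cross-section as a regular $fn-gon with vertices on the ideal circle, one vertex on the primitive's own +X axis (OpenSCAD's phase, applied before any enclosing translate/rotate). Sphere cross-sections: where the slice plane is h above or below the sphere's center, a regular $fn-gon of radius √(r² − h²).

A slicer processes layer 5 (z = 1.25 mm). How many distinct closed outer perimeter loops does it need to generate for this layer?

1

At z = 1.25 mm: the r=10 sphere slices to a regular 24-gon of circumradius 4.841 (√(r²−h²) with h=8.75 from center); the cube at (12, 1.5) is not intersected at this z (z outside [13, 17]); Combining (union): only the r=10 sphere is present, so the union is just that shape — 1 connected region. The result has 1 disconnected region.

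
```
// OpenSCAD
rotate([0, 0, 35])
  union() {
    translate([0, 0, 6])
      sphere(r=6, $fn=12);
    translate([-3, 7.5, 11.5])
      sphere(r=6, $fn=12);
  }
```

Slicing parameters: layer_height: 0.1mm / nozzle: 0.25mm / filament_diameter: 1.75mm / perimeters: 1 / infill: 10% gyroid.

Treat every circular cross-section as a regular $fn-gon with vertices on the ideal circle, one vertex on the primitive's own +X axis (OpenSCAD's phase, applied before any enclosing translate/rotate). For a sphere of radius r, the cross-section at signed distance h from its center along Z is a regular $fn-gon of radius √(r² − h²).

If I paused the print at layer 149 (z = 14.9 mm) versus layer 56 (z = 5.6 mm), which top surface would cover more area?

layer 56 (z = 5.6 mm)

Layer 149 (z = 14.9): the sphere is not intersected at this z (|z−center|=8.900 > r=6); the r=6 sphere at (-3, 7.5) contributes a regular 12-gon of circumradius √(6²−3.4²) = 4.944 (area = (12/2)·4.944²·sin(360°/12) = 73.32 mm²); Taking the union: only the r=6 sphere at (-3, 7.5) is present, so the union is just that shape — area = 73.32 mm²; (rotated 35° about Z; rotation is an isometry so areas/perimeters/island counts are preserved). So its area = 73.32 mm². Layer 56 (z = 5.6): the r=6 sphere slices to a regular 12-gon of circumradius 5.987 (√(r²−h²) with h=0.4 from center) (area = (12/2)·5.987²·sin(360°/12) = 107.52 mm²); the sphere at (-3, 7.5): section is a regular 12-gon, circumradius = √(r²−h²) = √(6²−5.9²) = 1.091 (area = (12/2)·1.091²·sin(360°/12) = 3.57 mm²); Taking the union: the 2 present regions are separate (no shared area or edge), so areas and boundary lengths simply add and each stays a separate island — area = 111.09 mm²; (whole slice rotated 35° about Z — lengths, areas and connectivity unchanged). So its area = 111.09 mm². Layer 56 is larger (111.09 vs 73.32 mm²).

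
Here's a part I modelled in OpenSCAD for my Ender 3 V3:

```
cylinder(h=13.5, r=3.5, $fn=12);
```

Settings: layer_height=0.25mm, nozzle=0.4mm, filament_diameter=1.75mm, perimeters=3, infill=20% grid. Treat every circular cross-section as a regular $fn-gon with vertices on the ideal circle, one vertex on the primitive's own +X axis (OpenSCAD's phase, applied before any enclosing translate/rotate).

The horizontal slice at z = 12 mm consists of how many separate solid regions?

1

At z = 12 mm: the r=3.5 cylinder gives a regular 12-gon of circumradius 3.5 (constant along its height). The result has 1 disconnected region.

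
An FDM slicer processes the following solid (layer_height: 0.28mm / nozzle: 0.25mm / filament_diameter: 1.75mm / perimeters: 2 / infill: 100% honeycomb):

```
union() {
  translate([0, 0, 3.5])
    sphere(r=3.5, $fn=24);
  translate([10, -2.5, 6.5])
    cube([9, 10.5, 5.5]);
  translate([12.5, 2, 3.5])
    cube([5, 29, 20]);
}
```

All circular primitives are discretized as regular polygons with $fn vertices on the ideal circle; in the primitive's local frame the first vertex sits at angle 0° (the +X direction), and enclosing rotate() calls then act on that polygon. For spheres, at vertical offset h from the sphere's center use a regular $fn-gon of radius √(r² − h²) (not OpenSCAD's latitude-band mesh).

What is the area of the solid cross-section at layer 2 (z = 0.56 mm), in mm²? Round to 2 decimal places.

11.20 mm²

At z = 0.56 mm: the r=3.5 sphere slices to a regular 24-gon of circumradius 1.899 (√(r²−h²) with h=2.94 from center) (area = (24/2)·1.899²·sin(360°/24) = 11.20 mm²); the cube at (10, -2.5) does not reach this height (z outside [6.5, 12]); the cube at (12.5, 2) is absent (z outside [3.5, 23.5]); Merging all regions: only the r=3.5 sphere is present, so the union is just that shape — area = 11.20 mm². Overall, the cross-section is a single solid region. Net area = 11.20 mm².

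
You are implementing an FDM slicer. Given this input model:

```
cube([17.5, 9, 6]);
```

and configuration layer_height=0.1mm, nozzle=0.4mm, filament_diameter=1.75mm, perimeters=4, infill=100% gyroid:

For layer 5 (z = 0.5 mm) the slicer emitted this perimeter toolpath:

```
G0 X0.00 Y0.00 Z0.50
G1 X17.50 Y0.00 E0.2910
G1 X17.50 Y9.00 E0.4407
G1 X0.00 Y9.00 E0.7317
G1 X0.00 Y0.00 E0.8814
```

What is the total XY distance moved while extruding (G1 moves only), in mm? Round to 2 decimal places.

53.00 mm

Sum the Euclidean lengths of each G1 segment: total = 53.00 mm.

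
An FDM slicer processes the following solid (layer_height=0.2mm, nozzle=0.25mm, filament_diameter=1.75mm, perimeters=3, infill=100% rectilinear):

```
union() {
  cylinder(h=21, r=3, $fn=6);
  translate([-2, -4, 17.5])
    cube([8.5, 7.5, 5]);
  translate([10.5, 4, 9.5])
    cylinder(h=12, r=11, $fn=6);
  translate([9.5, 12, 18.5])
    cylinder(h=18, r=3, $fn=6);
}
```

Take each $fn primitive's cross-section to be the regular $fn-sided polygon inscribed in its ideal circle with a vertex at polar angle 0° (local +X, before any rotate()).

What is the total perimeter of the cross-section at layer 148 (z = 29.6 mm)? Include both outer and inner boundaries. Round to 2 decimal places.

18.00 mm

At z = 29.6 mm: the cylinder is absent (z outside [0, 21]); the cube at (-2, -4) is absent (z outside [17.5, 22.5]); the cylinder at (10.5, 4) does not reach this height (z outside [9.5, 21.5]); the r=3 cylinder at (9.5, 12) gives a regular 6-gon of circumradius 3 (constant along its height) (perimeter = 2·6·3.000·sin(180°/6) = 18.00 mm); Combining (union): only the r=3 cylinder at (9.5, 12) is present, so the union is just that shape — boundary = 18.00 mm. Overall, the cross-section is a single solid region. Total boundary length (outer) = 18.00 mm.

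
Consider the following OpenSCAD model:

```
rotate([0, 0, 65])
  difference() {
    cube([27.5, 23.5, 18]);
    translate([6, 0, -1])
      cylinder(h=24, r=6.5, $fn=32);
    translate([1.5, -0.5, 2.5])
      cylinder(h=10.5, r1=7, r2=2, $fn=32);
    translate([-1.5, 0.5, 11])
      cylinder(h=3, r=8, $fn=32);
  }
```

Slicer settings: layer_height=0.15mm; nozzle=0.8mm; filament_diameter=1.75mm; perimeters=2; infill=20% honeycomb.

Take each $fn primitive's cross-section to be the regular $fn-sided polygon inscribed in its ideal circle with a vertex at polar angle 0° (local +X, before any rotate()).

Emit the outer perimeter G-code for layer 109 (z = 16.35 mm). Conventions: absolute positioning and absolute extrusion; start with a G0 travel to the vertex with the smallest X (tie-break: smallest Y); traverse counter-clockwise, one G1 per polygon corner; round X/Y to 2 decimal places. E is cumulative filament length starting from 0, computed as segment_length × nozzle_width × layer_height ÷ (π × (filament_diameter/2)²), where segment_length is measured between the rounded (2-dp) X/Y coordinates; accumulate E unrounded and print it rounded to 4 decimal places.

G0 X-21.30 Y9.93 Z16.35
G1 X-2.26 Y1.06 E1.0479
G1 X-3.02 Y2.07 E1.1110
G1 X-3.57 Y3.21 E1.1741
G1 X-3.89 Y4.45 E1.2380
G1 X-3.96 Y5.72 E1.3015
G1 X-3.78 Y6.98 E1.3650
G1 X-3.36 Y8.18 E1.4284
G1 X-2.71 Y9.28 E1.4922
G1 X-1.86 Y10.23 E1.5558
G1 X-0.84 Y10.99 E1.6192
G1 X0.31 Y11.55 E1.6830
G1 X1.55 Y11.86 E1.7468
G1 X2.82 Y11.93 E1.8103
G1 X4.08 Y11.75 E1.8738
G1 X5.28 Y11.33 E1.9372
G1 X11.62 Y24.92 E2.6853
G1 X-9.68 Y34.85 E3.8578
G1 X-21.30 Y9.93 E5.2296

At z = 16.35 mm: the cube is present — its section is the full 27.5×23.5 rectangle; the cylinder at (6, 0): section is a regular 32-gon, circumradius r=6.5; the cone at (1.5, -0.5) is absent (z outside [2.5, 13]); the cylinder at (-1.5, 0.5) is not intersected at this z (z outside [11, 14]); After the difference (first − rest): starting from the 27.5×23.5 cube, the r=6.5 cylinder at (6, 0) partially overlaps it — only the 65.15 mm² overlap (of its 131.88 mm²) is removed, clipping the outline — 1 connected region; (rotated 65° about Z; rotation is an isometry so areas/perimeters/island counts are preserved). The outline is a single polygon with 18 vertices. Extrusion per mm of travel: 0.8 × 0.15 / (π × 0.875²) = 0.049890. Accumulating E over each segment gives final E = 5.2296.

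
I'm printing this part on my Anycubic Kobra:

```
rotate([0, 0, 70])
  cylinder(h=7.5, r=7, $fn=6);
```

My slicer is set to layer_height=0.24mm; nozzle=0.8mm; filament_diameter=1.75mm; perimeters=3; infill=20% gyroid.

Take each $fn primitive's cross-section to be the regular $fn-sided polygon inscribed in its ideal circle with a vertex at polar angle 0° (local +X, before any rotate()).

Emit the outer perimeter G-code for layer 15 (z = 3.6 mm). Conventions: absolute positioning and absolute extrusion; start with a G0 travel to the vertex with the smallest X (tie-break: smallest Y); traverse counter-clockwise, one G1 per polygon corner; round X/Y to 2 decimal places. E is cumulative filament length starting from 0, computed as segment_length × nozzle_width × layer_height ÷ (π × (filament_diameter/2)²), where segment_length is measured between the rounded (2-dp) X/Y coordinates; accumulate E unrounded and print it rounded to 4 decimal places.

G0 X-6.89 Y-1.22 Z3.60
G1 X-2.39 Y-6.58 E0.5587
G1 X4.50 Y-5.36 E1.1172
G1 X6.89 Y1.22 E1.6760
G1 X2.39 Y6.58 E2.2347
G1 X-4.50 Y5.36 E2.7932
G1 X-6.89 Y-1.22 E3.3520

At z = 3.6 mm: the r=7 cylinder contributes a regular 6-gon of circumradius 7; (whole slice rotated 70° about Z — lengths, areas and connectivity unchanged). The outline is a single polygon with 6 vertices. Extrusion per mm of travel: 0.8 × 0.24 / (π × 0.875²) = 0.079824. Accumulating E over each segment gives final E = 3.3520.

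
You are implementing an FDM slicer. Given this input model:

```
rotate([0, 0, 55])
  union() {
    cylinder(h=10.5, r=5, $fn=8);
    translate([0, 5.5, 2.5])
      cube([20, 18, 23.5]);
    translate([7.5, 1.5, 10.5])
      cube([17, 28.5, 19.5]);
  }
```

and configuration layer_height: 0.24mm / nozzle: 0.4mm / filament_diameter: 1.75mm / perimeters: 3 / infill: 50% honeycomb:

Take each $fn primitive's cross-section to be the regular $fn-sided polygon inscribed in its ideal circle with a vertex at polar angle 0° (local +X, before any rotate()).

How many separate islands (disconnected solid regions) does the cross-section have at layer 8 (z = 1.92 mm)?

At z = 1.92 mm: the r=5 cylinder gives a regular 8-gon of circumradius 5 (constant along its height); the cube at (0, 5.5) does not reach this height (z outside [2.5, 26]); the cube at (7.5, 1.5) does not reach this height (z outside [10.5, 30]); Combining (union): only the r=5 cylinder is present, so the union is just that shape — 1 connected region; (rotated 55° about Z; rotation is an isometry so areas/perimeters/island counts are preserved). Overall, the cross-section is a single solid region. Island count = 1.

1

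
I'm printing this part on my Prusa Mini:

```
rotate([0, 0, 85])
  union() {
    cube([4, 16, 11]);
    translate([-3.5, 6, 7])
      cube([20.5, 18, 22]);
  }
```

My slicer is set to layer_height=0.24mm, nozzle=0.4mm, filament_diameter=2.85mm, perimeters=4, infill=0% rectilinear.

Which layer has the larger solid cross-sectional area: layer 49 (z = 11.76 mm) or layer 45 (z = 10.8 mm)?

Layer 49 (z = 11.76): the cube is absent (z outside [0, 11]); the 20.5×18 cube at (-3.5, 6) contributes its full rectangle (area 369.00 mm²); Merging all regions: only the 20.5×18 cube at (-3.5, 6) is present, so the union is just that shape — area = 369.00 mm²; (whole slice rotated 85° about Z — lengths, areas and connectivity unchanged). So its area = 369.00 mm². Layer 45 (z = 10.8): the cube (footprint 4×16) is included at this height (area 64.00 mm²); the cube at (-3.5, 6) (footprint 20.5×18) is included at this height (area 369.00 mm²); Taking the union: the regions partially overlap — summed areas 433.00 mm² minus the doubly-counted overlap 40.00 mm² gives 393.00 mm² — area = 393.00 mm²; (rotated 85° about Z; rotation is an isometry so areas/perimeters/island counts are preserved). So its area = 393.00 mm². Layer 45 is larger (393.00 vs 369.00 mm²).

layer 45 (z = 10.8 mm)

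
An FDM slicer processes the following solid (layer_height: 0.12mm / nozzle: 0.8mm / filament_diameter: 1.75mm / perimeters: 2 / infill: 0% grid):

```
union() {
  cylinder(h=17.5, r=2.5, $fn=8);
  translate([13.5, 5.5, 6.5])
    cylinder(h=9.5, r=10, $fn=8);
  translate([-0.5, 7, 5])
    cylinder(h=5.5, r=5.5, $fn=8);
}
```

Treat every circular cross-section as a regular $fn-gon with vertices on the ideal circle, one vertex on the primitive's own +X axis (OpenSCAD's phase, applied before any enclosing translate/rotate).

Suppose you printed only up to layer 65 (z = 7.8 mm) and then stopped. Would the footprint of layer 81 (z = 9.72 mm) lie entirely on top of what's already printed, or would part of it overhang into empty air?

Compare the two slices. At z = 7.8: the r=2.5 cylinder contributes a regular 8-gon of circumradius 2.5 (area = (8/2)·2.500²·sin(360°/8) = 17.68 mm²); the r=10 cylinder at (13.5, 5.5) gives a regular 8-gon of circumradius 10 (constant along its height) (area = (8/2)·10.000²·sin(360°/8) = 282.84 mm²); the r=5.5 cylinder at (-0.5, 7) contributes a regular 8-gon of circumradius 5.5 (area = (8/2)·5.500²·sin(360°/8) = 85.56 mm²); Merging all regions: the regions partially overlap — summed areas 386.08 mm² minus the doubly-counted overlap 3.41 mm² gives 382.67 mm² — area = 382.67 mm². At z = 9.72: the r=2.5 cylinder contributes a regular 8-gon of circumradius 2.5 (area = (8/2)·2.500²·sin(360°/8) = 17.68 mm²); the r=10 cylinder at (13.5, 5.5) contributes a regular 8-gon of circumradius 10 (area = (8/2)·10.000²·sin(360°/8) = 282.84 mm²); the r=5.5 cylinder at (-0.5, 7) contributes a regular 8-gon of circumradius 5.5 (area = (8/2)·5.500²·sin(360°/8) = 85.56 mm²); Taking the union: the regions partially overlap — summed areas 386.08 mm² minus the doubly-counted overlap 3.41 mm² gives 382.67 mm² — area = 382.67 mm². Checking containment: the cross-section at z = 9.72 is a subset of the cross-section at z = 7.8.

entirely on top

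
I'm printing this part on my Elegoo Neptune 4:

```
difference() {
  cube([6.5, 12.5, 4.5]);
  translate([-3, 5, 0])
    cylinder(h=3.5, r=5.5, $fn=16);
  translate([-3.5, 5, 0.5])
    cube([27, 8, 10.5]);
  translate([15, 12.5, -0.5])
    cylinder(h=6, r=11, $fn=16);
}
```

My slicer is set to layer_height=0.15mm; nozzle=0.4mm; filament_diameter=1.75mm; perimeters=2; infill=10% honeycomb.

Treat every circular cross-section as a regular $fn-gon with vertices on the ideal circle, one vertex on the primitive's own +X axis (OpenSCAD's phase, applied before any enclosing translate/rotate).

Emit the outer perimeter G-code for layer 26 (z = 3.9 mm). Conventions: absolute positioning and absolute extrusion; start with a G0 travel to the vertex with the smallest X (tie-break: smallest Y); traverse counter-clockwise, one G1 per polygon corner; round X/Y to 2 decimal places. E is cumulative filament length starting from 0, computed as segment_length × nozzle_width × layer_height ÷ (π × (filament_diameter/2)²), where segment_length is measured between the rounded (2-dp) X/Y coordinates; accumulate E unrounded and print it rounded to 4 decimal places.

At z = 3.9 mm: the cube is present — its section is the full 6.5×12.5 rectangle; the cylinder at (-3, 5) is not intersected at this z (z outside [0, 3.5]); the 27×8 cube at (-3.5, 5) contributes its full rectangle; the r=11 cylinder at (15, 12.5) gives a regular 16-gon of circumradius 11 (constant along its height); After the difference (first − rest): starting from the 6.5×12.5 cube, the 27×8 cube at (-3.5, 5) partially overlaps it — only the 48.75 mm² overlap (of its 216.00 mm²) is removed, clipping the outline; the r=11 cylinder at (15, 12.5) misses the remaining region (no effect) — 1 connected region. The outline is a single polygon with 4 vertices. Extrusion per mm of travel: 0.4 × 0.15 / (π × 0.875²) = 0.024945. Accumulating E over each segment gives final E = 0.5737.

G0 X0.00 Y0.00 Z3.90
G1 X6.50 Y0.00 E0.1621
G1 X6.50 Y5.00 E0.2869
G1 X0.00 Y5.00 E0.4490
G1 X0.00 Y0.00 E0.5737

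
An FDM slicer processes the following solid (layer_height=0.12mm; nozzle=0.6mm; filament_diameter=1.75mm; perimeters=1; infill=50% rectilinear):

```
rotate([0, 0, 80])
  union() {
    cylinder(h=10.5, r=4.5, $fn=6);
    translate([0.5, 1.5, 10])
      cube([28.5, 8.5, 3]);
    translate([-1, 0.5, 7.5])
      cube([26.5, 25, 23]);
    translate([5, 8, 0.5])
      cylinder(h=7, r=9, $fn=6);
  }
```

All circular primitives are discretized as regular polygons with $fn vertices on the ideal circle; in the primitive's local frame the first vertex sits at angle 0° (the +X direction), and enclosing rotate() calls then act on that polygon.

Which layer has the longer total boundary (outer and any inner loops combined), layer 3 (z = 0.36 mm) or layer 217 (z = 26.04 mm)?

Layer 3 (z = 0.36): the cylinder: section is a regular 6-gon, circumradius r=4.5 (perimeter = 2·6·4.500·sin(180°/6) = 27.00 mm); the cube at (0.5, 1.5) is not intersected at this z (z outside [10, 13]); the cube at (-1, 0.5) is not intersected at this z (z outside [7.5, 30.5]); the cylinder at (5, 8) is not intersected at this z (z outside [0.5, 7.5]); Combining (union): only the r=4.5 cylinder is present, so the union is just that shape — boundary = 27.00 mm; (rotated 80° about Z; rotation is an isometry so areas/perimeters/island counts are preserved). So its perimeter = 27.00 mm. Layer 217 (z = 26.04): the cylinder does not reach this height (z outside [0, 10.5]); the cube at (0.5, 1.5) is not intersected at this z (z outside [10, 13]); the 26.5×25 cube at (-1, 0.5) contributes its full rectangle (perimeter 103.00 mm); the cylinder at (5, 8) is absent (z outside [0.5, 7.5]); Merging all regions: only the 26.5×25 cube at (-1, 0.5) is present, so the union is just that shape — boundary = 103.00 mm; (rotated 80° about Z; rotation is an isometry so areas/perimeters/island counts are preserved). So its perimeter = 103.00 mm. Layer 217 is larger (103.00 vs 27.00 mm).

layer 217 (z = 26.04 mm)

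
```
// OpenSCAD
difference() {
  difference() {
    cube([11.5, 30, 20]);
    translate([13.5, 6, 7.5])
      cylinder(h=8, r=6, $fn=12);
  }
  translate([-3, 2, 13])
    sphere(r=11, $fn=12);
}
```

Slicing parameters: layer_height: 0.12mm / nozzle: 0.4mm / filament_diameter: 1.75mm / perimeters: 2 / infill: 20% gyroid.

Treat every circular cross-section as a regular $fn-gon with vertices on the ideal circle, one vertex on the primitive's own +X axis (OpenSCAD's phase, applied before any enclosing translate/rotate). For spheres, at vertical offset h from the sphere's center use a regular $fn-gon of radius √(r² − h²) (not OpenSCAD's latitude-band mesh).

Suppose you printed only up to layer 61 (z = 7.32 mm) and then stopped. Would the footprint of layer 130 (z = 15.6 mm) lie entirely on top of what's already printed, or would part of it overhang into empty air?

entirely on top

Compare the two slices. At z = 7.32: the cube is present — its section is the full 11.5×30 rectangle (area 345.00 mm²); the cylinder at (13.5, 6) is absent (z outside [7.5, 15.5]); Subtracting the remaining from the first: none of the subtracted shapes is present at this height, so the 11.5×30 cube is unchanged — area = 345.00 mm²; the r=11 sphere at (-3, 2) contributes a regular 12-gon of circumradius √(11²−5.68²) = 9.420 (area = (12/2)·9.420²·sin(360°/12) = 266.21 mm²); After the difference (first − rest): starting from the result so far (345.00 mm²), the r=11 sphere at (-3, 2) partially overlaps it — only the 51.80 mm² overlap (of its 266.21 mm²) is removed, clipping the outline — area = 293.20 mm². At z = 15.6: the cube is present — its section is the full 11.5×30 rectangle (area 345.00 mm²); the cylinder at (13.5, 6) is absent (z outside [7.5, 15.5]); Taking the first minus the rest: none of the subtracted shapes is present at this height, so the 11.5×30 cube is unchanged — area = 345.00 mm²; the r=11 sphere at (-3, 2) slices to a regular 12-gon of circumradius 10.688 (√(r²−h²) with h=2.6 from center) (area = (12/2)·10.688²·sin(360°/12) = 342.72 mm²); Subtracting the remaining from the first: starting from the result so far (345.00 mm²), the r=11 sphere at (-3, 2) partially overlaps it — only the 69.66 mm² overlap (of its 342.72 mm²) is removed, clipping the outline — area = 275.34 mm². Checking containment: the cross-section at z = 15.6 is a subset of the cross-section at z = 7.32.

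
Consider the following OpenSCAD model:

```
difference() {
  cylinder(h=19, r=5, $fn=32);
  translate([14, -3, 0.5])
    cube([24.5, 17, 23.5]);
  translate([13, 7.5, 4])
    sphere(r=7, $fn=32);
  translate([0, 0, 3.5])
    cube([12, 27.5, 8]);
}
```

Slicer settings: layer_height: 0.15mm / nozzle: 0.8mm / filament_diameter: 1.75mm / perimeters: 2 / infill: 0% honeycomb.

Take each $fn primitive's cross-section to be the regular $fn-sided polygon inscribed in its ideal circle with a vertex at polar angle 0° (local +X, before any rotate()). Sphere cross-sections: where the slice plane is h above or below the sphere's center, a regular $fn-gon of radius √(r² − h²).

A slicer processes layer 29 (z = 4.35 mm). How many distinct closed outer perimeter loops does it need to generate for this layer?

1

At z = 4.35 mm: the r=5 cylinder gives a regular 32-gon of circumradius 5 (constant along its height); the 24.5×17 cube at (14, -3) contributes its full rectangle; the sphere at (13, 7.5): section is a regular 32-gon, circumradius = √(r²−h²) = √(7²−0.35²) = 6.991; the 12×27.5 cube contributes its full rectangle; Taking the first minus the rest: starting from the r=5 cylinder, the 24.5×17 cube at (14, -3) misses the remaining region (no effect); the r=7 sphere at (13, 7.5) misses the remaining region (no effect); the 12×27.5 cube partially overlaps it — only the 19.51 mm² overlap (of its 330.00 mm²) is removed, clipping the outline — 1 connected region. The result has 1 disconnected region.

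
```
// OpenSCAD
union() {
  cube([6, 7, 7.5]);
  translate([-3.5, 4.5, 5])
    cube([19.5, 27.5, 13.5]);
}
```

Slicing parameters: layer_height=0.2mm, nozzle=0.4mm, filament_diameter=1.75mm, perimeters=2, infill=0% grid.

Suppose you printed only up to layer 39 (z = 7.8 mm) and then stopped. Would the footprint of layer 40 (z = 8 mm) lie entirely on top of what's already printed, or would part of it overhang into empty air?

entirely on top

Compare the two slices. At z = 7.8: the cube does not reach this height (z outside [0, 7.5]); the 19.5×27.5 cube at (-3.5, 4.5) contributes its full rectangle (area 536.25 mm²); Combining (union): only the 19.5×27.5 cube at (-3.5, 4.5) is present, so the union is just that shape — area = 536.25 mm². At z = 8: the cube is absent (z outside [0, 7.5]); the 19.5×27.5 cube at (-3.5, 4.5) contributes its full rectangle (area 536.25 mm²); Taking the union: only the 19.5×27.5 cube at (-3.5, 4.5) is present, so the union is just that shape — area = 536.25 mm². Checking containment: the cross-section at z = 8 is a subset of the cross-section at z = 7.8.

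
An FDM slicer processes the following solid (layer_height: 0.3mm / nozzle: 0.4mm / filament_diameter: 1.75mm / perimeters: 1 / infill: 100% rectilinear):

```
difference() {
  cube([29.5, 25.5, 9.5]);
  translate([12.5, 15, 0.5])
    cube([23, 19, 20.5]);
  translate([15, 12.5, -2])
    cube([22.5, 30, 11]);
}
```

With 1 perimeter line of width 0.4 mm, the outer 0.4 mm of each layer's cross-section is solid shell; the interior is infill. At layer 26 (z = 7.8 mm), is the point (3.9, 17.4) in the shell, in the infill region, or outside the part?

infill

At z = 7.8 mm: the cube is present — its section is the full 29.5×25.5 rectangle; the cube at (12.5, 15) is present — its section is the full 23×19 rectangle; the 22.5×30 cube at (15, 12.5) contributes its full rectangle; After the difference (first − rest): starting from the 29.5×25.5 cube, the 23×19 cube at (12.5, 15) partially overlaps it — only the 178.50 mm² overlap (of its 437.00 mm²) is removed, clipping the outline; the 22.5×30 cube at (15, 12.5) partially overlaps it — only the 36.25 mm² overlap (of its 675.00 mm²) is removed, clipping the outline — 1 connected region. Overall, the cross-section is a single solid region. The nearest boundary edge runs (0.00, 0.00)→(0.00, 25.50); distance from the point to it = 3.90 mm. The point is inside the cross-section and 3.90 mm from the nearest boundary — more than the 0.4 mm shell width (1 × 0.4), so it's in the infill interior.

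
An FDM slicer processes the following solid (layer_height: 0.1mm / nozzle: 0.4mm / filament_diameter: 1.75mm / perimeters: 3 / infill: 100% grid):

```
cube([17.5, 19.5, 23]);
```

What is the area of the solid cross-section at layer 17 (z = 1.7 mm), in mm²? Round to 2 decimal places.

341.25 mm²

At z = 1.7 mm: the 17.5×19.5 cube contributes its full rectangle (area 341.25 mm²). Overall, the cross-section is a single solid region. Net area = 341.25 mm².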